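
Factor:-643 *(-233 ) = 149819 = 233^1 *643^1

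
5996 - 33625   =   - 27629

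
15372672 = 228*67424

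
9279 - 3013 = 6266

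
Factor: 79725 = 3^1*5^2*1063^1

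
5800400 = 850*6824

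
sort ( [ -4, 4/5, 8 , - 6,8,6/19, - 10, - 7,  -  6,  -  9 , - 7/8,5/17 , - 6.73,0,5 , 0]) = [ - 10,  -  9, - 7 ,  -  6.73, - 6,-6,- 4, - 7/8,0, 0,5/17,6/19,4/5, 5, 8,8]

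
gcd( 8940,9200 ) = 20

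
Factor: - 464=-2^4*29^1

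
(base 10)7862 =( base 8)17266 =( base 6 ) 100222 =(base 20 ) jd2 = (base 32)7lm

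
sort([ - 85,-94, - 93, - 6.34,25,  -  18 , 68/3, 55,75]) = [- 94, - 93,- 85,  -  18,  -  6.34 , 68/3 , 25 , 55 , 75] 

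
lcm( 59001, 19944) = 1416024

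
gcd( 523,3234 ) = 1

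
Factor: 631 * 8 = 5048 = 2^3*631^1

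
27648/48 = 576 = 576.00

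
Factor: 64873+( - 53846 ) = 11027^1 =11027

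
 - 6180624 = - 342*18072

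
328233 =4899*67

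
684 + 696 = 1380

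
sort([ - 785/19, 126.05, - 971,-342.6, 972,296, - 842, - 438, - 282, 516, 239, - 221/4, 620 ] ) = [ - 971, - 842, - 438, - 342.6, -282, - 221/4,-785/19,  126.05, 239,296 , 516,620,972 ] 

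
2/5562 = 1/2781 = 0.00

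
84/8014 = 42/4007 = 0.01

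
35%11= 2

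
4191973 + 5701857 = 9893830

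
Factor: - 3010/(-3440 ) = 2^(-3) * 7^1=7/8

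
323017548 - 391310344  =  -68292796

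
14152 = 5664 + 8488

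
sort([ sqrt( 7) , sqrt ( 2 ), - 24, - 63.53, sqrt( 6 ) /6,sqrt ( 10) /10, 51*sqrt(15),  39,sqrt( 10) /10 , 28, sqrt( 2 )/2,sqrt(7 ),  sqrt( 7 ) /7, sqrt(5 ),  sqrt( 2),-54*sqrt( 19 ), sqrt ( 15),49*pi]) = [ - 54*sqrt(19 ), - 63.53, - 24,sqrt(10) /10,  sqrt( 10)/10,  sqrt( 7)/7,sqrt( 6) /6,sqrt( 2 )/2, sqrt( 2),  sqrt( 2) , sqrt(5 ),  sqrt ( 7), sqrt( 7), sqrt( 15), 28 , 39,49 *pi,51*sqrt( 15)] 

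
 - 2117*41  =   - 86797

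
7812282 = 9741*802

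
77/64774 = 77/64774 = 0.00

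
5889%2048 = 1793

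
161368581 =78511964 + 82856617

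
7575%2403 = 366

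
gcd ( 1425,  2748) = 3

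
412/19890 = 206/9945  =  0.02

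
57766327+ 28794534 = 86560861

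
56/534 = 28/267 = 0.10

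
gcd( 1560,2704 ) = 104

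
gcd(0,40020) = 40020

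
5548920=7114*780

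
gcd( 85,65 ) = 5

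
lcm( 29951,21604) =1317844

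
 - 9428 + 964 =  - 8464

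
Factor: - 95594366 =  - 2^1 * 7^1*17^1*89^1*4513^1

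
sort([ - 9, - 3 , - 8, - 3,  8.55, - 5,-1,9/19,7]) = [ - 9, - 8, - 5, - 3, - 3, - 1,  9/19,7, 8.55 ]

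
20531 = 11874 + 8657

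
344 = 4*86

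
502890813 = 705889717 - 202998904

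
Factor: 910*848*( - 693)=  - 2^5 * 3^2*5^1*7^2*11^1*13^1*53^1=- 534774240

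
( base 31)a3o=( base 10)9727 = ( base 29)bgc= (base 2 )10010111111111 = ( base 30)AO7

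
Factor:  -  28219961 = -7^1 * 11^1*379^1 * 967^1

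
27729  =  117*237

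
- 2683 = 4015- 6698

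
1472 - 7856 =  - 6384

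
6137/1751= 3+52/103 = 3.50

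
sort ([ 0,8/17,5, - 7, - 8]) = [-8,  -  7,0,  8/17,5 ]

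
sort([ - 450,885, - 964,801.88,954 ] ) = [ - 964,-450,801.88,885,954] 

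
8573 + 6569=15142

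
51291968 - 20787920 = 30504048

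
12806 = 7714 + 5092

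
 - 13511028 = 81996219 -95507247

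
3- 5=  - 2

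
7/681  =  7/681 = 0.01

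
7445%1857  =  17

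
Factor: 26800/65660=20/49 = 2^2*5^1*7^(-2)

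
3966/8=495 + 3/4 =495.75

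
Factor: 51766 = 2^1*11^1*13^1*181^1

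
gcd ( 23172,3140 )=4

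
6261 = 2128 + 4133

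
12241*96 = 1175136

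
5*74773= 373865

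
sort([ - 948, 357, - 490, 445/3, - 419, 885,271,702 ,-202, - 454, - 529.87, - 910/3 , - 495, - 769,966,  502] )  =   [ - 948,-769, - 529.87, - 495, - 490, - 454, - 419, - 910/3, - 202,445/3 , 271 , 357 , 502, 702, 885,966]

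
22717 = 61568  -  38851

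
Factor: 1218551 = 29^1*  42019^1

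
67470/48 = 11245/8 = 1405.62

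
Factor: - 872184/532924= - 2^1*3^1  *  7^(  -  2 )*2719^( - 1 )*36341^1=-218046/133231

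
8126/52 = 4063/26 = 156.27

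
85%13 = 7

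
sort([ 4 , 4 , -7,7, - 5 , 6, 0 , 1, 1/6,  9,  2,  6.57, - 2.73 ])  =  [ - 7, - 5, - 2.73,0 , 1/6, 1,2, 4,4, 6 , 6.57,7,9]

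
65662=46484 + 19178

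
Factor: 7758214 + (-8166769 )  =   - 3^2*5^1 * 7^1*1297^1 = - 408555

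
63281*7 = 442967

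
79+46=125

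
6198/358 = 3099/179=17.31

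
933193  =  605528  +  327665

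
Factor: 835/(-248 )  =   - 2^( - 3 )*5^1*31^( - 1)*167^1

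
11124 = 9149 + 1975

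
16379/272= 16379/272 = 60.22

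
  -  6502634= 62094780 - 68597414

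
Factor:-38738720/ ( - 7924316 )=9684680/1981079 = 2^3 * 5^1*19^1 *41^( - 1)*211^( - 1 )*229^( - 1)*12743^1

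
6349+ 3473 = 9822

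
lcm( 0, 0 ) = 0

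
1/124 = 1/124 = 0.01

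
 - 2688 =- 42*64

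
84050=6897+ 77153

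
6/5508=1/918 = 0.00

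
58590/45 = 1302 = 1302.00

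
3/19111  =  3/19111 = 0.00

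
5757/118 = 5757/118  =  48.79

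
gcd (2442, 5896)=22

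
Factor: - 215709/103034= - 2^( - 1)*3^1 *13^1 *5531^1*51517^(- 1) 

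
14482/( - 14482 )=- 1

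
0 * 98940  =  0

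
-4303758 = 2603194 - 6906952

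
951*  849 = 807399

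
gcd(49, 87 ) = 1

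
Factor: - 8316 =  - 2^2*3^3*7^1*11^1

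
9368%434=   254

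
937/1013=937/1013= 0.92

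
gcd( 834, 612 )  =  6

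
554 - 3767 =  - 3213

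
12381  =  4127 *3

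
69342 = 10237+59105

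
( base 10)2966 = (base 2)101110010110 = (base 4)232112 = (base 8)5626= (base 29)3F8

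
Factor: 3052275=3^1*5^2*40697^1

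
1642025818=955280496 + 686745322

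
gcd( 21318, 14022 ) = 114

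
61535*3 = 184605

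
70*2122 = 148540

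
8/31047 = 8/31047 = 0.00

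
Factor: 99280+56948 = 156228 = 2^2*3^1*47^1*277^1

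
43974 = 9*4886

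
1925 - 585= 1340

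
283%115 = 53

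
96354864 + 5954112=102308976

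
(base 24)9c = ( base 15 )103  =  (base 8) 344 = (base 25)93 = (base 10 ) 228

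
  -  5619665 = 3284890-8904555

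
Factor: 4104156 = 2^2*3^1*7^1*48859^1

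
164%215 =164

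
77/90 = 77/90 = 0.86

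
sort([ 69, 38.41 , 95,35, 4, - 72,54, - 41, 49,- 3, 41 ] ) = [-72,  -  41, - 3 , 4,35,38.41, 41,49, 54, 69, 95 ] 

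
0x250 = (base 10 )592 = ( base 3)210221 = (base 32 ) ig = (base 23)12h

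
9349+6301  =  15650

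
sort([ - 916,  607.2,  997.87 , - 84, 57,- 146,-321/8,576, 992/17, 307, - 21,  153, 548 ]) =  [ - 916,  -  146, -84, - 321/8, - 21,57,992/17,153, 307, 548,576 , 607.2,997.87 ] 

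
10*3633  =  36330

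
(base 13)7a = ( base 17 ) 5G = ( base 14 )73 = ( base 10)101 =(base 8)145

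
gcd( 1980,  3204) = 36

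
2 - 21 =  - 19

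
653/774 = 653/774 = 0.84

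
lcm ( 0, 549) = 0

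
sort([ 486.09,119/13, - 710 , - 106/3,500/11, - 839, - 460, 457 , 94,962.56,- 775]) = [ - 839 , - 775, - 710,-460, - 106/3, 119/13,  500/11,  94,  457,486.09 , 962.56]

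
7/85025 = 7/85025 = 0.00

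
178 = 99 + 79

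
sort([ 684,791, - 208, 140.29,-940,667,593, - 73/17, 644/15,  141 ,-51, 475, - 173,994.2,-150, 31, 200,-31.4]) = [ - 940, - 208, - 173,-150, - 51, - 31.4, - 73/17, 31,644/15, 140.29, 141,  200, 475,  593,667,684,791, 994.2 ] 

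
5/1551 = 5/1551= 0.00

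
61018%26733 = 7552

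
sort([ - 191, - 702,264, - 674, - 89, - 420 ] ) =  [ - 702, - 674, - 420, - 191, - 89, 264] 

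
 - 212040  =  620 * (-342 )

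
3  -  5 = -2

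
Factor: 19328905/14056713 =3^(- 3 )*5^1 * 11^(  -  1) * 19^( - 1)*47^( - 1)*53^( -1) * 1657^1*2333^1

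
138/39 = 46/13 = 3.54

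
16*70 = 1120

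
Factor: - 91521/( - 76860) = 10169/8540=2^ ( - 2)*5^( - 1 )*7^( - 1)*61^( - 1)*10169^1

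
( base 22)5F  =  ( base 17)76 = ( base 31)41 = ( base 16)7D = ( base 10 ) 125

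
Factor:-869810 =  - 2^1*5^1*86981^1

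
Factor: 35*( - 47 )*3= - 3^1*5^1*7^1*47^1  =  - 4935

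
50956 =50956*1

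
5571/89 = 62+53/89 = 62.60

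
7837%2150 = 1387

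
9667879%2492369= 2190772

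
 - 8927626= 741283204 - 750210830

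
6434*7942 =51098828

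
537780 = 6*89630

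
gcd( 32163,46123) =1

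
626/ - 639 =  - 626/639 = -0.98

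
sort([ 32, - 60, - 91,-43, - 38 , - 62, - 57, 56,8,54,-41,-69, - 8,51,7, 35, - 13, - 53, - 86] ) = [ - 91, - 86, - 69, - 62, - 60,-57 , - 53 , - 43, - 41,  -  38, - 13, - 8,7, 8,32,35,51,54, 56]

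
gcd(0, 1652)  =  1652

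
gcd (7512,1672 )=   8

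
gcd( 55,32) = 1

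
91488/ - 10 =  -  45744/5 = - 9148.80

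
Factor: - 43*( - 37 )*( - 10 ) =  - 2^1*5^1*37^1 * 43^1 =- 15910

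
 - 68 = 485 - 553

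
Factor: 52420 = 2^2*5^1*2621^1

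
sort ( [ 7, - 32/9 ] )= [ - 32/9,7 ]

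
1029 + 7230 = 8259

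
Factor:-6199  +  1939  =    -  2^2*3^1*5^1*71^1= - 4260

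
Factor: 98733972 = 2^2*3^1 * 97^1*271^1*313^1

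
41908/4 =10477 = 10477.00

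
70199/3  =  70199/3 = 23399.67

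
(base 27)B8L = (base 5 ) 231011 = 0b10000001000000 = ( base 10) 8256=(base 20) 10cg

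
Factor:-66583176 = -2^3*3^1*11^1 * 252209^1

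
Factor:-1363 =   -  29^1*47^1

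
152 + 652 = 804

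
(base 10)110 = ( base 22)50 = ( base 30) 3k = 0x6E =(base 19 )5F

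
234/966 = 39/161= 0.24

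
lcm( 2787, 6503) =19509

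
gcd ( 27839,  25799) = 1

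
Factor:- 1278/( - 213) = 6 = 2^1*3^1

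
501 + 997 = 1498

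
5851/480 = 12 + 91/480 = 12.19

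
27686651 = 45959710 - 18273059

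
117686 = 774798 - 657112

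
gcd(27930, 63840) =3990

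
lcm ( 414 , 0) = 0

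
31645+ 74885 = 106530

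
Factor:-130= - 2^1*5^1*13^1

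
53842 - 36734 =17108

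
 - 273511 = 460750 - 734261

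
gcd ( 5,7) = 1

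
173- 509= - 336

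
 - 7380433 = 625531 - 8005964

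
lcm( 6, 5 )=30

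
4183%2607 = 1576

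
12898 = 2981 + 9917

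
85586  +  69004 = 154590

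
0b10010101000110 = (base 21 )10D8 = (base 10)9542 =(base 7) 36551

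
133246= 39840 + 93406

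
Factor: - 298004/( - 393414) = 734/969=2^1*3^( - 1)*17^( - 1)* 19^( - 1 ) *367^1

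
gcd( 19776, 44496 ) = 4944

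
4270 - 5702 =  - 1432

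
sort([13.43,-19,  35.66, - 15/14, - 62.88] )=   [ - 62.88, - 19, - 15/14,  13.43 , 35.66] 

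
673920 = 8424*80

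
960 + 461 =1421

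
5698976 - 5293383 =405593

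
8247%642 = 543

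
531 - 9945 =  - 9414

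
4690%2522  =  2168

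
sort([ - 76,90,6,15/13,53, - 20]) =[ - 76, - 20,  15/13,6,53,90] 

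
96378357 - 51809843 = 44568514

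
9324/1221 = 84/11= 7.64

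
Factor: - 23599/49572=-2^(  -  2)*3^( - 6)*17^ ( - 1)*23599^1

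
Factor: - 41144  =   - 2^3*37^1*139^1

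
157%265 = 157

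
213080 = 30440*7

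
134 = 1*134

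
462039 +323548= 785587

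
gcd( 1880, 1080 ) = 40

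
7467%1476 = 87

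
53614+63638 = 117252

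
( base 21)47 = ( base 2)1011011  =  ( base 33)2p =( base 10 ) 91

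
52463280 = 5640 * 9302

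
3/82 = 3/82 = 0.04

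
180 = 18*10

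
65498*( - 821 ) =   -  53773858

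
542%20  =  2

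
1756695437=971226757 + 785468680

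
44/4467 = 44/4467= 0.01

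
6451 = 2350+4101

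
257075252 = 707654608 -450579356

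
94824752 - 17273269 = 77551483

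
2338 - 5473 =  - 3135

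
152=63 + 89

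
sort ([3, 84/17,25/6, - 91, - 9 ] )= [- 91, - 9,3,25/6, 84/17]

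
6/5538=1/923  =  0.00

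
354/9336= 59/1556 = 0.04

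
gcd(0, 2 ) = 2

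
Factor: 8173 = 11^1*743^1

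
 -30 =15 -45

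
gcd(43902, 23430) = 6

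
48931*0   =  0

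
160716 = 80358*2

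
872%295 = 282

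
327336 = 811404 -484068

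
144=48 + 96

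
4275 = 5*855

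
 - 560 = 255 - 815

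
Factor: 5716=2^2*1429^1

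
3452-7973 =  - 4521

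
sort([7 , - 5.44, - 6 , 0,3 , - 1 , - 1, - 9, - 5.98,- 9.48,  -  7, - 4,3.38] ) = [ - 9.48,-9, - 7, - 6,-5.98, - 5.44  , - 4, - 1,  -  1,  0, 3 , 3.38, 7] 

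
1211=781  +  430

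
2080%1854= 226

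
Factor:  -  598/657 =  - 2^1*3^ ( - 2)*13^1*23^1*73^( - 1 ) 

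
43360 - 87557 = -44197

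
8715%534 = 171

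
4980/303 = 16 + 44/101 = 16.44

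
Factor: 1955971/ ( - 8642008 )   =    -  2^( - 3)*199^1*9829^1 * 1080251^( - 1 )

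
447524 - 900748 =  - 453224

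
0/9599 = 0 =0.00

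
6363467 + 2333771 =8697238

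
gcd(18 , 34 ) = 2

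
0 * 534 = 0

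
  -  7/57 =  - 1+50/57 = - 0.12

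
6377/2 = 3188 + 1/2=3188.50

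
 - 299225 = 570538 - 869763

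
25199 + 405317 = 430516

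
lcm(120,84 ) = 840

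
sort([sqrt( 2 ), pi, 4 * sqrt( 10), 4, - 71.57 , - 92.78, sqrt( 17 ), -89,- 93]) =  [ - 93 ,- 92.78, - 89, - 71.57,sqrt(  2),pi, 4, sqrt( 17), 4*sqrt(10 )]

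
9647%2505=2132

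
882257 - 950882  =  - 68625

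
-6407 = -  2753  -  3654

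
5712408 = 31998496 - 26286088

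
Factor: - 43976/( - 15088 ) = 2^( - 1)*41^(- 1)*239^1 =239/82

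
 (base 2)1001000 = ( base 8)110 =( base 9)80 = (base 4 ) 1020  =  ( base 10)72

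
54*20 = 1080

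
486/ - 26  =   - 19+4/13 = - 18.69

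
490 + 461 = 951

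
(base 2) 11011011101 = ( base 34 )1hn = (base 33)1k8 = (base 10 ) 1757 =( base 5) 24012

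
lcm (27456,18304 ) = 54912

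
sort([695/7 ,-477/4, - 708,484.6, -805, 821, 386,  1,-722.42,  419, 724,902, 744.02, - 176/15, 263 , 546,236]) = [ -805,  -  722.42, - 708, - 477/4, - 176/15, 1, 695/7, 236, 263,  386, 419,484.6, 546, 724, 744.02, 821,902]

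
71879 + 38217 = 110096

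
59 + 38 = 97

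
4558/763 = 5 + 743/763 = 5.97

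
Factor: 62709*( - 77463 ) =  - 4857627267= - 3^4*19^1 * 151^1*20903^1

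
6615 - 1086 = 5529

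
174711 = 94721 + 79990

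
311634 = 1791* 174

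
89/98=89/98 = 0.91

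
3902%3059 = 843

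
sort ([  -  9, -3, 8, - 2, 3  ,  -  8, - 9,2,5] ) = [ -9, - 9, - 8,-3 , - 2,2,3,5, 8 ]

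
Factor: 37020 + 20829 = 3^1*11^1 * 1753^1 = 57849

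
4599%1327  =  618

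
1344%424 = 72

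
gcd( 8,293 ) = 1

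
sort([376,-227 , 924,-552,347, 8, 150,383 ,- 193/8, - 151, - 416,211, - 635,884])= [ - 635, - 552, - 416, - 227, - 151, - 193/8,8 , 150,  211 , 347,376  ,  383, 884, 924]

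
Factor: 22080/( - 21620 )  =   -2^4*3^1*47^( - 1 ) = - 48/47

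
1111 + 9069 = 10180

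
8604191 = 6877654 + 1726537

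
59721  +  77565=137286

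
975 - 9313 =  - 8338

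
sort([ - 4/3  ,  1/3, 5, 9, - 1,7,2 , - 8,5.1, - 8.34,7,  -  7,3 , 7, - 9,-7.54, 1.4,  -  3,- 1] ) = [ - 9, - 8.34,  -  8 , - 7.54, - 7,- 3, - 4/3, - 1, - 1,1/3,1.4,2, 3,5, 5.1,7,7, 7,9 ]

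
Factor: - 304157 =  - 7^1*43451^1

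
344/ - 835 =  - 344/835 = -0.41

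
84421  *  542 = 45756182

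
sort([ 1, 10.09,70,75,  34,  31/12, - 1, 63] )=[  -  1,1,31/12,10.09,34, 63,70, 75]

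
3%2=1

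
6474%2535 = 1404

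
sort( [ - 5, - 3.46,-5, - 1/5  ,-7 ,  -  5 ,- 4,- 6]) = [ - 7, - 6,-5, - 5, - 5,-4, - 3.46, - 1/5]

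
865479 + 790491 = 1655970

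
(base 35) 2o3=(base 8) 6335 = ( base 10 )3293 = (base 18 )A2H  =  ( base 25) 56I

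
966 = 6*161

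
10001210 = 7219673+2781537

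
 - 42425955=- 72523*585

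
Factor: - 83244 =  - 2^2*3^1*7^1*991^1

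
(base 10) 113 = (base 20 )5d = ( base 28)41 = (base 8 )161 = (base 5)423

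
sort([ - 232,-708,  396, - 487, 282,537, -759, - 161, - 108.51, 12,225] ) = [ - 759, - 708,  -  487,  -  232, - 161, -108.51,12, 225, 282, 396, 537] 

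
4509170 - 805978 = 3703192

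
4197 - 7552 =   -  3355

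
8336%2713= 197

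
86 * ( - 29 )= - 2494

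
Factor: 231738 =2^1*3^1*13^1 * 2971^1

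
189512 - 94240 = 95272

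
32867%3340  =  2807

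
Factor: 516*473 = 2^2*3^1*11^1 * 43^2= 244068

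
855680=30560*28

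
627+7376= 8003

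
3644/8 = 911/2 = 455.50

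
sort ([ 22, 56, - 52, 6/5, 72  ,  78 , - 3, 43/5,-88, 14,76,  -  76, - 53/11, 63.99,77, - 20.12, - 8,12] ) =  [ - 88, - 76, - 52, -20.12, - 8,-53/11, - 3, 6/5, 43/5, 12 , 14,22, 56,  63.99, 72, 76,77, 78 ]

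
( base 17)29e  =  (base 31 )o1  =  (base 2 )1011101001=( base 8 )1351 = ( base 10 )745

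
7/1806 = 1/258 = 0.00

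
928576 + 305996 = 1234572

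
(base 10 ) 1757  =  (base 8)3335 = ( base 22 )3dj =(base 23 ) 379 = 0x6dd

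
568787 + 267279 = 836066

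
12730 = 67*190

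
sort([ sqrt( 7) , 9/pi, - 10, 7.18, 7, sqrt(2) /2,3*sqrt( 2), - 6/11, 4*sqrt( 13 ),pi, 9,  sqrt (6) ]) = [ - 10, - 6/11, sqrt( 2)/2,  sqrt( 6 ),sqrt(7), 9/pi,pi,3*sqrt( 2), 7, 7.18,  9,4 * sqrt( 13 )]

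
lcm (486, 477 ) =25758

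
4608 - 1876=2732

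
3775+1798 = 5573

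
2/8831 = 2/8831 = 0.00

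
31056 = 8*3882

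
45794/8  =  22897/4= 5724.25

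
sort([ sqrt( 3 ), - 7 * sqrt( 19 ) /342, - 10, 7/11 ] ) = [ - 10,-7*sqrt( 19)/342, 7/11, sqrt( 3 )]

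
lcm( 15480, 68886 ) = 1377720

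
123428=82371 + 41057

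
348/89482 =174/44741 = 0.00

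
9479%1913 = 1827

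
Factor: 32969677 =13^1*149^1*17021^1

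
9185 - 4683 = 4502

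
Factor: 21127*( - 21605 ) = - 456448835 = -  5^1*29^1*37^1*149^1 * 571^1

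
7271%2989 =1293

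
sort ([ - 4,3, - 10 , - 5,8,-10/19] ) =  [ - 10, - 5, - 4, -10/19,3 , 8]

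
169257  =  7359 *23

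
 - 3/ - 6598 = 3/6598 = 0.00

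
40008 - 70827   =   - 30819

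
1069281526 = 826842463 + 242439063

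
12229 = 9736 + 2493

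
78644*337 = 26503028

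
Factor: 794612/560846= 2^1 * 7^1 * 11^ ( - 1)*53^( - 1)*59^1= 826/583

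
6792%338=32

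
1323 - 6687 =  - 5364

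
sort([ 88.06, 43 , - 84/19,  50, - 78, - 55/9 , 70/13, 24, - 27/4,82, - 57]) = [  -  78, - 57,  -  27/4, - 55/9, - 84/19,70/13,24, 43, 50, 82, 88.06]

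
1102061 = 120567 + 981494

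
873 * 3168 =2765664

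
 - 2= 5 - 7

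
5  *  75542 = 377710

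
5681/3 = 1893 + 2/3 = 1893.67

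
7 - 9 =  - 2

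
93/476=93/476 = 0.20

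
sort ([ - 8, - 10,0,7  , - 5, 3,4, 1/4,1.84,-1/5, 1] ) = [-10, - 8, - 5,- 1/5, 0, 1/4,1,1.84,3,4 , 7] 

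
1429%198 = 43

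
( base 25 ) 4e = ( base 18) 66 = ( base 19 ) 60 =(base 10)114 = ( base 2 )1110010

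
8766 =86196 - 77430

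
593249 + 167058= 760307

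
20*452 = 9040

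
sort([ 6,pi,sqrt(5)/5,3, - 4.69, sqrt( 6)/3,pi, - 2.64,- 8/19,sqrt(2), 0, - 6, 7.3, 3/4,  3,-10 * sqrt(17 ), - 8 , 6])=[-10*sqrt(17 ), - 8,  -  6, - 4.69 , - 2.64, - 8/19,0,sqrt( 5 )/5,3/4,sqrt ( 6 )/3, sqrt ( 2 ),3,3,pi,pi , 6,6,7.3 ] 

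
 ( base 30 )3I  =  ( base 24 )4c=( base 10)108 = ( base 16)6C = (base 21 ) 53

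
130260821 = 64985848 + 65274973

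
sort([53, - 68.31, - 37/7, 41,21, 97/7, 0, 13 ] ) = [- 68.31, - 37/7, 0, 13,97/7, 21,  41, 53]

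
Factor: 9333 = 3^2*17^1 * 61^1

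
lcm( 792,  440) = 3960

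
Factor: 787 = 787^1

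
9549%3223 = 3103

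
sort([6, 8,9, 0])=[0, 6,8,9 ] 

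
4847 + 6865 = 11712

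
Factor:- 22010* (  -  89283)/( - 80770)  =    -  196511883/8077=- 3^1* 31^1*41^ (-1)*71^1*197^(  -  1)*29761^1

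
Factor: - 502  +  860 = 358 = 2^1*179^1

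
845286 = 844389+897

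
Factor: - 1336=  -  2^3 * 167^1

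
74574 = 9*8286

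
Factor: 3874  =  2^1*13^1*149^1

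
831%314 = 203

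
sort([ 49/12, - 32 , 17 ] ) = [ - 32, 49/12,17 ]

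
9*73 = 657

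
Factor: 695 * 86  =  59770 = 2^1 * 5^1 *43^1* 139^1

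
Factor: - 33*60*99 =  - 196020 = - 2^2*3^4*5^1*11^2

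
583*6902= 4023866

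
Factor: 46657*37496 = 2^3*13^1*37^1*43^1*97^1 * 109^1= 1749450872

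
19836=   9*2204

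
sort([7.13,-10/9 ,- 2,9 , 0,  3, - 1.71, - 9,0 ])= [ - 9,-2,-1.71, - 10/9,0,0,3,7.13,9]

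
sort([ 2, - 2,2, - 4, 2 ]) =[-4, -2,  2,2,2]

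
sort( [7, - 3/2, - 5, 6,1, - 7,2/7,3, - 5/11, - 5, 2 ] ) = [ - 7, - 5,-5, - 3/2, - 5/11,2/7,1,2,3,6,7]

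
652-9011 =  - 8359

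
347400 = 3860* 90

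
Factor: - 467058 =-2^1*  3^1*17^1*19^1*241^1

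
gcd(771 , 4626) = 771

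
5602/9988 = 2801/4994 = 0.56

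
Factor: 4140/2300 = 3^2*5^( - 1 ) = 9/5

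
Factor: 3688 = 2^3 * 461^1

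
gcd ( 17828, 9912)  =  4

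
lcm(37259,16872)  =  894216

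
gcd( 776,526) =2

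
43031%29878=13153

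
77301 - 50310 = 26991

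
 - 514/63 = -9 + 53/63 =- 8.16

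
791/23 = 34 + 9/23 = 34.39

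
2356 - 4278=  -1922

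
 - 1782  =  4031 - 5813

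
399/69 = 5 + 18/23 = 5.78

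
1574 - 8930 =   -  7356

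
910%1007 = 910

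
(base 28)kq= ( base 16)24a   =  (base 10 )586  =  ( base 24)10A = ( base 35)gq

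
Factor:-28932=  - 2^2 * 3^1*2411^1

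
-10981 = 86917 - 97898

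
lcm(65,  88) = 5720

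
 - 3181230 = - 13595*234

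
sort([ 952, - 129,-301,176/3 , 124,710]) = [ - 301, - 129,176/3,124,710,952 ]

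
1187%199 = 192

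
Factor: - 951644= -2^2 * 237911^1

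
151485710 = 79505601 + 71980109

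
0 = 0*94522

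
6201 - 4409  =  1792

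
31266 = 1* 31266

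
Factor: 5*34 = 170 = 2^1*5^1*17^1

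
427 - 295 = 132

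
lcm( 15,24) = 120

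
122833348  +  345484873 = 468318221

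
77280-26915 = 50365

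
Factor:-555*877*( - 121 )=3^1*5^1*11^2*37^1*877^1=58894935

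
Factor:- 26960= -2^4*5^1*337^1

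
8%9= 8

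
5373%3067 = 2306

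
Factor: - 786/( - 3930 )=1/5 = 5^( - 1 )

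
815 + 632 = 1447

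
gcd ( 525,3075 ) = 75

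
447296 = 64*6989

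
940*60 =56400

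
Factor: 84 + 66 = 150 = 2^1*3^1*5^2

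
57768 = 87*664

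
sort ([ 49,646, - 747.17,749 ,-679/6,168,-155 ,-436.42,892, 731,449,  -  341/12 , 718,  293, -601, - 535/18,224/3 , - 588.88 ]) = [ - 747.17,  -  601, - 588.88  , - 436.42 , - 155,  -  679/6, - 535/18, -341/12,49,224/3, 168 , 293,449, 646, 718, 731, 749, 892 ]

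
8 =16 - 8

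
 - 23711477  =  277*( - 85601)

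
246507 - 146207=100300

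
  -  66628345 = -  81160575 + 14532230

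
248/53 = 4 + 36/53 = 4.68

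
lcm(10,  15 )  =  30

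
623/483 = 89/69 = 1.29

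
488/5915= 488/5915 = 0.08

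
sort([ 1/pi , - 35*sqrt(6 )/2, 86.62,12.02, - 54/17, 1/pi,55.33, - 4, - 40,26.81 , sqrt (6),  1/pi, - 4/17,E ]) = [-35*sqrt ( 6)/2,- 40, - 4, - 54/17,-4/17, 1/pi,1/pi, 1/pi, sqrt(6),E,12.02, 26.81, 55.33, 86.62 ]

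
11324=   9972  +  1352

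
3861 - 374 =3487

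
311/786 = 311/786 = 0.40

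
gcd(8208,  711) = 9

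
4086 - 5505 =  - 1419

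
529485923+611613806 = 1141099729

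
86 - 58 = 28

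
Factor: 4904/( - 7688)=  - 613/961= -31^(  -  2)*613^1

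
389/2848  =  389/2848 = 0.14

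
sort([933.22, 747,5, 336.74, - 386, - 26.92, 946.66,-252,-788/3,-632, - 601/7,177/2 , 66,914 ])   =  [ - 632,-386, - 788/3, - 252,-601/7 , - 26.92 , 5,66  ,  177/2, 336.74,747, 914,933.22,946.66]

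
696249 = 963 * 723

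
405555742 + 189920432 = 595476174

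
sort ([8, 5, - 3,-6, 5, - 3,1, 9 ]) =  [ - 6, - 3, - 3, 1, 5, 5,8,9]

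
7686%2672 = 2342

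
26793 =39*687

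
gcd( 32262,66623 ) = 1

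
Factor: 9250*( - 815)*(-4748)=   2^3*5^4 *37^1 * 163^1 * 1187^1 =35793985000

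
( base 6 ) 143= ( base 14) 47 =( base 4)333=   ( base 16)3f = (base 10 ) 63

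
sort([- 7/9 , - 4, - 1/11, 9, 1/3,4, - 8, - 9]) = [ - 9, - 8, - 4,- 7/9, - 1/11, 1/3, 4,9]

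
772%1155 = 772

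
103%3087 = 103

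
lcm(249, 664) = 1992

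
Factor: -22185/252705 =  -  87/991 = - 3^1*29^1*  991^(-1) 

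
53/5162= 53/5162 = 0.01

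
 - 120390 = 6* ( - 20065)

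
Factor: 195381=3^2*17^1 * 1277^1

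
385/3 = 128+ 1/3= 128.33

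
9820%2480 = 2380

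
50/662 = 25/331  =  0.08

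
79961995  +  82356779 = 162318774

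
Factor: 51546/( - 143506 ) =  - 3^1*71^1*593^( - 1) = - 213/593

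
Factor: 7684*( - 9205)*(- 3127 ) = 2^2*5^1*7^1*17^1*53^1*59^1* 113^1*263^1  =  221176524940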